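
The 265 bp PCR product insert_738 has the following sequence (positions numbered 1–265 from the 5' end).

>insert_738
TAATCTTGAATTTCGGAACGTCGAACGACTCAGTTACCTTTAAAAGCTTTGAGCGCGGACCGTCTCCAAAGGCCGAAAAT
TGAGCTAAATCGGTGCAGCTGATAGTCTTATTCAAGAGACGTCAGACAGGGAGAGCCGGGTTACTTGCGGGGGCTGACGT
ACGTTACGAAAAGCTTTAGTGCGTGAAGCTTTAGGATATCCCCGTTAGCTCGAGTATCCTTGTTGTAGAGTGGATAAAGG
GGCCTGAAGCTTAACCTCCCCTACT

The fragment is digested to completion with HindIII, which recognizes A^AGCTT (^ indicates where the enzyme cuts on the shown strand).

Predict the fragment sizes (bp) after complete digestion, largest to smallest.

127, 61, 44, 18, 15 bp

HindIII sites (AAGCTT) start at positions 44, 171, 186, 247.
HindIII cuts after the first base of each site, so after positions 44, 171, 186, 247.
Linear molecule, 4 cuts → 5 fragments:
  1–44 → 44 bp
  45–171 → 127 bp
  172–186 → 15 bp
  187–247 → 61 bp
  248–265 → 18 bp
Sorted largest to smallest: 127, 61, 44, 18, 15 bp.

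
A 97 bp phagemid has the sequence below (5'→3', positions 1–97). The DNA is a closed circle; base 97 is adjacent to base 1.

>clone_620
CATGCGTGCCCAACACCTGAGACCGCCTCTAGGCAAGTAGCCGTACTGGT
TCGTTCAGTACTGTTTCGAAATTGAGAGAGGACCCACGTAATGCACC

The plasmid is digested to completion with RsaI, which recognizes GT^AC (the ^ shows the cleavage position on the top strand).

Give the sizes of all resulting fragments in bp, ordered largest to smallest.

RsaI sites (GTAC) start at positions 43, 58.
RsaI cuts after base 2 of each site, so after positions 44, 59.
Circular molecule, 2 cuts → 2 fragments:
  45–59 → 15 bp
  60–97 then 1–44 → 38 + 44 = 82 bp
Sorted largest to smallest: 82, 15 bp.

82, 15 bp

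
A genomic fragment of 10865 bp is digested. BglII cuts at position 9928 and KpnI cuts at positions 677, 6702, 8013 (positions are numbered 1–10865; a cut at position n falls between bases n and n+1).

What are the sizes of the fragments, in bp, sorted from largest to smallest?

6025, 1915, 1311, 937, 677 bp

Combined cut positions (sorted): 677, 6702, 8013, 9928.
Linear molecule, 4 cuts → 5 fragments:
  677 − 0 = 677 bp
  6702 − 677 = 6025 bp
  8013 − 6702 = 1311 bp
  9928 − 8013 = 1915 bp
  10865 − 9928 = 937 bp
Sorted largest to smallest: 6025, 1915, 1311, 937, 677 bp.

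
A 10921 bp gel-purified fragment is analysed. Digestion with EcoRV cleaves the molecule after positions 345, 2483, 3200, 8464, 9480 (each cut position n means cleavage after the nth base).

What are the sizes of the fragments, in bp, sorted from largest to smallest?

Linear molecule, 5 cuts → 6 fragments:
  345 − 0 = 345 bp
  2483 − 345 = 2138 bp
  3200 − 2483 = 717 bp
  8464 − 3200 = 5264 bp
  9480 − 8464 = 1016 bp
  10921 − 9480 = 1441 bp
Sorted largest to smallest: 5264, 2138, 1441, 1016, 717, 345 bp.

5264, 2138, 1441, 1016, 717, 345 bp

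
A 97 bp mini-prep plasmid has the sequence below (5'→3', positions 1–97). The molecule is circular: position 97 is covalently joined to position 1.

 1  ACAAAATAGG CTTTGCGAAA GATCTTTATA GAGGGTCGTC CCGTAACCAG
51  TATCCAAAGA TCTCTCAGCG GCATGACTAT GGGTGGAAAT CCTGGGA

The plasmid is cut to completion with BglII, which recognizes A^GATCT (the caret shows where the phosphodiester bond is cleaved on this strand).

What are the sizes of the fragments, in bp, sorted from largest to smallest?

BglII sites (AGATCT) start at positions 20, 58.
BglII cuts after the first base of each site, so after positions 20, 58.
Circular molecule, 2 cuts → 2 fragments:
  21–58 → 38 bp
  59–97 then 1–20 → 39 + 20 = 59 bp
Sorted largest to smallest: 59, 38 bp.

59, 38 bp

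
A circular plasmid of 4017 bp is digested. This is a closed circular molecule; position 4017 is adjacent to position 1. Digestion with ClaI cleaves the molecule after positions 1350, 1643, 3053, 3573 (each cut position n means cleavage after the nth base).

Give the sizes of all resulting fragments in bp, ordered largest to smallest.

1794, 1410, 520, 293 bp

Circular molecule, 4 cuts → 4 fragments:
  1643 − 1350 = 293 bp
  3053 − 1643 = 1410 bp
  3573 − 3053 = 520 bp
  wrap: 4017 − 3573 + 1350 = 1794 bp
Sorted largest to smallest: 1794, 1410, 520, 293 bp.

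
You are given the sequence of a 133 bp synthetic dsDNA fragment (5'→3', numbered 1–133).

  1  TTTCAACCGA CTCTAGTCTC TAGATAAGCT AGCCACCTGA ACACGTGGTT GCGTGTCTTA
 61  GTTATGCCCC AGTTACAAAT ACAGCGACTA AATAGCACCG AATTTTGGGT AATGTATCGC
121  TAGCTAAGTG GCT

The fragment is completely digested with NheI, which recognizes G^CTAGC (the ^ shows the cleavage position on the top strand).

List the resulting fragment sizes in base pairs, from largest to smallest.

91, 28, 14 bp

NheI sites (GCTAGC) start at positions 28, 119.
NheI cuts after the first base of each site, so after positions 28, 119.
Linear molecule, 2 cuts → 3 fragments:
  1–28 → 28 bp
  29–119 → 91 bp
  120–133 → 14 bp
Sorted largest to smallest: 91, 28, 14 bp.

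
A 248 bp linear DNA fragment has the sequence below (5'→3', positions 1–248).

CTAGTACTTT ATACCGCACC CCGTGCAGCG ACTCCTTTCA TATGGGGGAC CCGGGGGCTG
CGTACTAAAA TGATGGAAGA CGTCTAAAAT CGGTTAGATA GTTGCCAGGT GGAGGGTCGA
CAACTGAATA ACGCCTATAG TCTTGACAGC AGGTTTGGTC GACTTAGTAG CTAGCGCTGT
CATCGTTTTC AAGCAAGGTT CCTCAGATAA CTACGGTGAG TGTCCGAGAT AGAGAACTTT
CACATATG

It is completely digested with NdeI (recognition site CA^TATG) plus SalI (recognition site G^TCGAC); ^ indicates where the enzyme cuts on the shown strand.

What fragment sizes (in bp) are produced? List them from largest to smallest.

NdeI sites (CATATG) start at positions 39, 243.
NdeI cuts after base 2 of each site, so after positions 40, 244.
SalI sites (GTCGAC) start at positions 116, 158.
SalI cuts after the first base of each site, so after positions 116, 158.
Combined cut positions: 40, 116, 158, 244.
Linear molecule, 4 cuts → 5 fragments:
  1–40 → 40 bp
  41–116 → 76 bp
  117–158 → 42 bp
  159–244 → 86 bp
  245–248 → 4 bp
Sorted largest to smallest: 86, 76, 42, 40, 4 bp.

86, 76, 42, 40, 4 bp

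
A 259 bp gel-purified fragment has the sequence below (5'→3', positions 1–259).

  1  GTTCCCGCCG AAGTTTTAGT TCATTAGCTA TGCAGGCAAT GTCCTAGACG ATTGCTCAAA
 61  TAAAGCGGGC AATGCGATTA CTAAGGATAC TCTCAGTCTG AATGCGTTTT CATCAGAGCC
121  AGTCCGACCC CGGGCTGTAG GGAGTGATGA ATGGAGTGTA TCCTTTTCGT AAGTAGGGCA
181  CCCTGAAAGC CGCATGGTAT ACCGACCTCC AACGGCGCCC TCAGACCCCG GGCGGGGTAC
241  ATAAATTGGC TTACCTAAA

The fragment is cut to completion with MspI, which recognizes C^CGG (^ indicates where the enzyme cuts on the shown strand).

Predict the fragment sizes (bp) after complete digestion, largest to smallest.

MspI sites (CCGG) start at positions 130, 228.
MspI cuts after the first base of each site, so after positions 130, 228.
Linear molecule, 2 cuts → 3 fragments:
  1–130 → 130 bp
  131–228 → 98 bp
  229–259 → 31 bp
Sorted largest to smallest: 130, 98, 31 bp.

130, 98, 31 bp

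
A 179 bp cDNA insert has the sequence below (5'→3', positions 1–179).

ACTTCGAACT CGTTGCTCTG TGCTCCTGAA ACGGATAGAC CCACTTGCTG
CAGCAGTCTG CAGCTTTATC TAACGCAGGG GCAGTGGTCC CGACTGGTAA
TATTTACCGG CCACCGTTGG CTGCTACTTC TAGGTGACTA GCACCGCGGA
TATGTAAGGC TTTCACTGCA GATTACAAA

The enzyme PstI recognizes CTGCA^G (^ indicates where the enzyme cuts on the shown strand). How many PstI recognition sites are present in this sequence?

3

CTGCAG occurs starting at positions 48, 58, 166.
PstI cuts at 3 sites.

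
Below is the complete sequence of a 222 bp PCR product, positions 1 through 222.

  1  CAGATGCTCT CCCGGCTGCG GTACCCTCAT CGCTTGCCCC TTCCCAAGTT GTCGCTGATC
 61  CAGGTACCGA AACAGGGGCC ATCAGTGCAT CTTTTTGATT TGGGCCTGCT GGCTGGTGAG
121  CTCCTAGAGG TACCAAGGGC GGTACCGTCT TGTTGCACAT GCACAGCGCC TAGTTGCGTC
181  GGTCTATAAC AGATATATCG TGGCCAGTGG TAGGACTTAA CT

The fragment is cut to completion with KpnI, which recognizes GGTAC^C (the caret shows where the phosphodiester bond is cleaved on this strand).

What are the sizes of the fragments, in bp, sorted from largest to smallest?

77, 66, 43, 24, 12 bp

KpnI sites (GGTACC) start at positions 20, 63, 129, 141.
KpnI cuts after base 5 of each site (before the last base), so after positions 24, 67, 133, 145.
Linear molecule, 4 cuts → 5 fragments:
  1–24 → 24 bp
  25–67 → 43 bp
  68–133 → 66 bp
  134–145 → 12 bp
  146–222 → 77 bp
Sorted largest to smallest: 77, 66, 43, 24, 12 bp.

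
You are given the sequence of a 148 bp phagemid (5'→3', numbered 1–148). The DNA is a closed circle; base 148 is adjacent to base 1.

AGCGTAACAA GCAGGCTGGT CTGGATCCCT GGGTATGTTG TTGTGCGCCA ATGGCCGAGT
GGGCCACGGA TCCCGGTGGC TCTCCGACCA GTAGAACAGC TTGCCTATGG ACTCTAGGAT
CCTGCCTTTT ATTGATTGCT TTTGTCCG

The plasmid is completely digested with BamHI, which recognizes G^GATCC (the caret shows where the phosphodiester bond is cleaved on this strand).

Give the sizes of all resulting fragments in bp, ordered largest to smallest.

BamHI sites (GGATCC) start at positions 23, 68, 117.
BamHI cuts after the first base of each site, so after positions 23, 68, 117.
Circular molecule, 3 cuts → 3 fragments:
  24–68 → 45 bp
  69–117 → 49 bp
  118–148 then 1–23 → 31 + 23 = 54 bp
Sorted largest to smallest: 54, 49, 45 bp.

54, 49, 45 bp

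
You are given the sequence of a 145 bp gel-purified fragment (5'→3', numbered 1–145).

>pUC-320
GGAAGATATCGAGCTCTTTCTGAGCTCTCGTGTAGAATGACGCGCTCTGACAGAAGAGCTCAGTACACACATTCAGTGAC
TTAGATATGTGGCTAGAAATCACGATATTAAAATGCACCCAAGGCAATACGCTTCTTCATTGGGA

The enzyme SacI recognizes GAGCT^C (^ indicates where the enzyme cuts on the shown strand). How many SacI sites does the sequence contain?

GAGCTC occurs starting at positions 11, 22, 56.
SacI cuts at 3 sites.

3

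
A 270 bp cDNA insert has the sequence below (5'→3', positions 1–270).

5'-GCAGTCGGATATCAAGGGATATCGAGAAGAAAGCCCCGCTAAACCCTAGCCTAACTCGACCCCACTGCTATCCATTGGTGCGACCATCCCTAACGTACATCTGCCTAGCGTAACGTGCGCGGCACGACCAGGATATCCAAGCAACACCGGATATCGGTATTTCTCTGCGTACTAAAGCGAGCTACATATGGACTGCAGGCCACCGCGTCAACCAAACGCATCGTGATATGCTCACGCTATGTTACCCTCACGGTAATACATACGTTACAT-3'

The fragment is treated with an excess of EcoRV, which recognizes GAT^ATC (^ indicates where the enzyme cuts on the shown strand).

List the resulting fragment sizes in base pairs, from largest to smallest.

EcoRV sites (GATATC) start at positions 8, 18, 132, 150.
EcoRV cuts after base 3 of each site, so after positions 10, 20, 134, 152.
Linear molecule, 4 cuts → 5 fragments:
  1–10 → 10 bp
  11–20 → 10 bp
  21–134 → 114 bp
  135–152 → 18 bp
  153–270 → 118 bp
Sorted largest to smallest: 118, 114, 18, 10, 10 bp.

118, 114, 18, 10, 10 bp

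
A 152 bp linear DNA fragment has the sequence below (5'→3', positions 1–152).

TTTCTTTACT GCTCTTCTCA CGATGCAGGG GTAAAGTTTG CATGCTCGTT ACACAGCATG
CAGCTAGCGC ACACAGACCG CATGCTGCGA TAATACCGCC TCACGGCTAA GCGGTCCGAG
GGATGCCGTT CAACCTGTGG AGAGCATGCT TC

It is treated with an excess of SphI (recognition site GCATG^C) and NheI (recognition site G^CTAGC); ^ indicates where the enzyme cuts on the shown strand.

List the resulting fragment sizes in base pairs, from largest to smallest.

SphI sites (GCATGC) start at positions 40, 56, 80, 144.
SphI cuts after base 5 of each site (before the last base), so after positions 44, 60, 84, 148.
The NheI site (GCTAGC) starts at position 63.
NheI cuts after the first base of each site, so after position 63.
Combined cut positions: 44, 60, 63, 84, 148.
Linear molecule, 5 cuts → 6 fragments:
  1–44 → 44 bp
  45–60 → 16 bp
  61–63 → 3 bp
  64–84 → 21 bp
  85–148 → 64 bp
  149–152 → 4 bp
Sorted largest to smallest: 64, 44, 21, 16, 4, 3 bp.

64, 44, 21, 16, 4, 3 bp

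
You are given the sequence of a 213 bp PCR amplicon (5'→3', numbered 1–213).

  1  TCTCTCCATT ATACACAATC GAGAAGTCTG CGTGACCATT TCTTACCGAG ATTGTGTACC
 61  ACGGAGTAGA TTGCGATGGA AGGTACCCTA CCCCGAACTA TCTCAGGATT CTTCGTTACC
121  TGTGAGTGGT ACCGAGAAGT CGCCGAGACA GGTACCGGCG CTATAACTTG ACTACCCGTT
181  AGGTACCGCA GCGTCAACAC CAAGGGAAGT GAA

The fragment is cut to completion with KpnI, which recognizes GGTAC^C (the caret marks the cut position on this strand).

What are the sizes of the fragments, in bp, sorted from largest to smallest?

KpnI sites (GGTACC) start at positions 82, 128, 151, 182.
KpnI cuts after base 5 of each site (before the last base), so after positions 86, 132, 155, 186.
Linear molecule, 4 cuts → 5 fragments:
  1–86 → 86 bp
  87–132 → 46 bp
  133–155 → 23 bp
  156–186 → 31 bp
  187–213 → 27 bp
Sorted largest to smallest: 86, 46, 31, 27, 23 bp.

86, 46, 31, 27, 23 bp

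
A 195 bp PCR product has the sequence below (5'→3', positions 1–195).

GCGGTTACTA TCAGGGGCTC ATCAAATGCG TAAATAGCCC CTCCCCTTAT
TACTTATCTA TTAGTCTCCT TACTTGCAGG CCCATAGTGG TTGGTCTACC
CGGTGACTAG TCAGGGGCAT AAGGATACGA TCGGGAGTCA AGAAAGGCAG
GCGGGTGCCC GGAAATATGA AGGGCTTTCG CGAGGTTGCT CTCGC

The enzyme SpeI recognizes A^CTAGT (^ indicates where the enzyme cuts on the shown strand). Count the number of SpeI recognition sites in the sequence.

1

ACTAGT occurs starting at position 106.
SpeI cuts at 1 site.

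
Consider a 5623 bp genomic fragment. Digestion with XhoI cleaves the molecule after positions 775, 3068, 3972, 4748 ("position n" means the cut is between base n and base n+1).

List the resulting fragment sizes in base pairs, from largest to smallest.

Linear molecule, 4 cuts → 5 fragments:
  775 − 0 = 775 bp
  3068 − 775 = 2293 bp
  3972 − 3068 = 904 bp
  4748 − 3972 = 776 bp
  5623 − 4748 = 875 bp
Sorted largest to smallest: 2293, 904, 875, 776, 775 bp.

2293, 904, 875, 776, 775 bp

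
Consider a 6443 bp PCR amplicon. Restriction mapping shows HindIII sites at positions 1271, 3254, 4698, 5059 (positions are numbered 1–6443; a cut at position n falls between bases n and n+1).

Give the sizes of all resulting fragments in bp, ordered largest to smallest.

1983, 1444, 1384, 1271, 361 bp

Linear molecule, 4 cuts → 5 fragments:
  1271 − 0 = 1271 bp
  3254 − 1271 = 1983 bp
  4698 − 3254 = 1444 bp
  5059 − 4698 = 361 bp
  6443 − 5059 = 1384 bp
Sorted largest to smallest: 1983, 1444, 1384, 1271, 361 bp.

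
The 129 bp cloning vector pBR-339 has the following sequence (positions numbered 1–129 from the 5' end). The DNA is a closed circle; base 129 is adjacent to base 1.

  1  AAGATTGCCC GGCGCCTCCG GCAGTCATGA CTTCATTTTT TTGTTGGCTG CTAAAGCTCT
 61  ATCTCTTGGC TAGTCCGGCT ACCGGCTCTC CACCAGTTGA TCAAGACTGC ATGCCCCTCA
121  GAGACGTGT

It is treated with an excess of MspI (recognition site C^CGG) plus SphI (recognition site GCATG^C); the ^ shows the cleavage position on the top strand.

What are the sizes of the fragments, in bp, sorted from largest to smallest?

57, 31, 25, 9, 7 bp

MspI sites (CCGG) start at positions 9, 18, 75, 82.
MspI cuts after the first base of each site, so after positions 9, 18, 75, 82.
The SphI site (GCATGC) starts at position 109.
SphI cuts after base 5 of each site (before the last base), so after position 113.
Combined cut positions: 9, 18, 75, 82, 113.
Circular molecule, 5 cuts → 5 fragments:
  10–18 → 9 bp
  19–75 → 57 bp
  76–82 → 7 bp
  83–113 → 31 bp
  114–129 then 1–9 → 16 + 9 = 25 bp
Sorted largest to smallest: 57, 31, 25, 9, 7 bp.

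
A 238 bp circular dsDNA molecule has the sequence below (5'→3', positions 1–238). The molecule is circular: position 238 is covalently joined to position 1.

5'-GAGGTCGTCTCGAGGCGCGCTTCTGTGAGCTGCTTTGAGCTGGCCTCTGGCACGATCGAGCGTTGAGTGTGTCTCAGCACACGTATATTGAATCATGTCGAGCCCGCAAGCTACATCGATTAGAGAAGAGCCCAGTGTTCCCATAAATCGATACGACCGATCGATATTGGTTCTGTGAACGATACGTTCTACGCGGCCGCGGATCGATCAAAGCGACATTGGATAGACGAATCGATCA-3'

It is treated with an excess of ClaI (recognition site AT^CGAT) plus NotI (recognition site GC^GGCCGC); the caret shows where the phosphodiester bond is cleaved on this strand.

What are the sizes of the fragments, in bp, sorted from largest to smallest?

122, 33, 32, 28, 13, 10 bp

ClaI sites (ATCGAT) start at positions 115, 147, 160, 203, 231.
ClaI cuts after base 2 of each site, so after positions 116, 148, 161, 204, 232.
The NotI site (GCGGCCGC) starts at position 193.
NotI cuts after base 2 of each site, so after position 194.
Combined cut positions: 116, 148, 161, 194, 204, 232.
Circular molecule, 6 cuts → 6 fragments:
  117–148 → 32 bp
  149–161 → 13 bp
  162–194 → 33 bp
  195–204 → 10 bp
  205–232 → 28 bp
  233–238 then 1–116 → 6 + 116 = 122 bp
Sorted largest to smallest: 122, 33, 32, 28, 13, 10 bp.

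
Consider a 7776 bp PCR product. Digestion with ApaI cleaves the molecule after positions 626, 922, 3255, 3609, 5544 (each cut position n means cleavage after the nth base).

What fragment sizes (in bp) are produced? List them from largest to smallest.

Linear molecule, 5 cuts → 6 fragments:
  626 − 0 = 626 bp
  922 − 626 = 296 bp
  3255 − 922 = 2333 bp
  3609 − 3255 = 354 bp
  5544 − 3609 = 1935 bp
  7776 − 5544 = 2232 bp
Sorted largest to smallest: 2333, 2232, 1935, 626, 354, 296 bp.

2333, 2232, 1935, 626, 354, 296 bp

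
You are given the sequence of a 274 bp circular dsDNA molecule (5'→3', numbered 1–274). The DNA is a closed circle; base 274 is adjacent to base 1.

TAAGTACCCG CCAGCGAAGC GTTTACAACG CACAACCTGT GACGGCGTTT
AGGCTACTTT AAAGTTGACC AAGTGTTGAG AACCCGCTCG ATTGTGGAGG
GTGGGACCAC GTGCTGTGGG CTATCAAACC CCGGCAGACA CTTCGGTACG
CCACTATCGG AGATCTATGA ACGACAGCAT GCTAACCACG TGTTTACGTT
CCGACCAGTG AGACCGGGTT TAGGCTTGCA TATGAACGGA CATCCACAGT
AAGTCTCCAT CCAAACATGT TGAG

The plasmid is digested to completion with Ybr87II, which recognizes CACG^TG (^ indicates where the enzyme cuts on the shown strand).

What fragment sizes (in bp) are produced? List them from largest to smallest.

195, 79 bp

Ybr87II sites (CACGTG) start at positions 108, 187.
Ybr87II cuts after base 4 of each site, so after positions 111, 190.
Circular molecule, 2 cuts → 2 fragments:
  112–190 → 79 bp
  191–274 then 1–111 → 84 + 111 = 195 bp
Sorted largest to smallest: 195, 79 bp.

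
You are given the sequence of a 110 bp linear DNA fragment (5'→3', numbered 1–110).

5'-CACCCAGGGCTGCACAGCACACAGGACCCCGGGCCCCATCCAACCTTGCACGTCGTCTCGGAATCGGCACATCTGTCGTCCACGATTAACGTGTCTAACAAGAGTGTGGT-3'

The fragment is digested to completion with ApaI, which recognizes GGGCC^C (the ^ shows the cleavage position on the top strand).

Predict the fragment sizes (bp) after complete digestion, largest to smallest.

75, 35 bp

The ApaI site (GGGCCC) starts at position 31.
ApaI cuts after base 5 of each site (before the last base), so after position 35.
Linear molecule, 1 cut → 2 fragments:
  1–35 → 35 bp
  36–110 → 75 bp
Sorted largest to smallest: 75, 35 bp.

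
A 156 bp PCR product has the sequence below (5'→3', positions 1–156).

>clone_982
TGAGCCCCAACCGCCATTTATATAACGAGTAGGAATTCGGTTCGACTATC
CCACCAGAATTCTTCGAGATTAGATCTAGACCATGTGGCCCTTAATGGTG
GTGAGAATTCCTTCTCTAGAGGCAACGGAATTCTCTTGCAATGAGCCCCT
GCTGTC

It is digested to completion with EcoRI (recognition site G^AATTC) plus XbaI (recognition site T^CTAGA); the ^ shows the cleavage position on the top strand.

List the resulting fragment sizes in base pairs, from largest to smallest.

33, 30, 28, 24, 18, 13, 10 bp

EcoRI sites (GAATTC) start at positions 33, 57, 105, 128.
EcoRI cuts after the first base of each site, so after positions 33, 57, 105, 128.
XbaI sites (TCTAGA) start at positions 75, 115.
XbaI cuts after the first base of each site, so after positions 75, 115.
Combined cut positions: 33, 57, 75, 105, 115, 128.
Linear molecule, 6 cuts → 7 fragments:
  1–33 → 33 bp
  34–57 → 24 bp
  58–75 → 18 bp
  76–105 → 30 bp
  106–115 → 10 bp
  116–128 → 13 bp
  129–156 → 28 bp
Sorted largest to smallest: 33, 30, 28, 24, 18, 13, 10 bp.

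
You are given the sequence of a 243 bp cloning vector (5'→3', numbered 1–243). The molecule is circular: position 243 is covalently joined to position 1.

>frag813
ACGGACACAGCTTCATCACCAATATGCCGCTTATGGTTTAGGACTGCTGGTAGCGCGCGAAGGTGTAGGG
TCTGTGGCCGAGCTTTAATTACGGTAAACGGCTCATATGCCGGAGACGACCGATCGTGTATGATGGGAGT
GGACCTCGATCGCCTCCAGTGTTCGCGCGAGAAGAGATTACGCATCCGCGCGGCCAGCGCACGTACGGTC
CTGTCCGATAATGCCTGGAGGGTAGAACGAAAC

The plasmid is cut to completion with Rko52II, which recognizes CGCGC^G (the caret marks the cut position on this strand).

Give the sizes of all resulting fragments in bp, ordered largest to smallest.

110, 110, 23 bp

Rko52II sites (CGCGCG) start at positions 54, 164, 187.
Rko52II cuts after base 5 of each site (before the last base), so after positions 58, 168, 191.
Circular molecule, 3 cuts → 3 fragments:
  59–168 → 110 bp
  169–191 → 23 bp
  192–243 then 1–58 → 52 + 58 = 110 bp
Sorted largest to smallest: 110, 110, 23 bp.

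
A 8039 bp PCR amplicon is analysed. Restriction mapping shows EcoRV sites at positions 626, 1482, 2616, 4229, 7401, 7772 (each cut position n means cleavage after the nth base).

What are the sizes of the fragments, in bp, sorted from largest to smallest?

Linear molecule, 6 cuts → 7 fragments:
  626 − 0 = 626 bp
  1482 − 626 = 856 bp
  2616 − 1482 = 1134 bp
  4229 − 2616 = 1613 bp
  7401 − 4229 = 3172 bp
  7772 − 7401 = 371 bp
  8039 − 7772 = 267 bp
Sorted largest to smallest: 3172, 1613, 1134, 856, 626, 371, 267 bp.

3172, 1613, 1134, 856, 626, 371, 267 bp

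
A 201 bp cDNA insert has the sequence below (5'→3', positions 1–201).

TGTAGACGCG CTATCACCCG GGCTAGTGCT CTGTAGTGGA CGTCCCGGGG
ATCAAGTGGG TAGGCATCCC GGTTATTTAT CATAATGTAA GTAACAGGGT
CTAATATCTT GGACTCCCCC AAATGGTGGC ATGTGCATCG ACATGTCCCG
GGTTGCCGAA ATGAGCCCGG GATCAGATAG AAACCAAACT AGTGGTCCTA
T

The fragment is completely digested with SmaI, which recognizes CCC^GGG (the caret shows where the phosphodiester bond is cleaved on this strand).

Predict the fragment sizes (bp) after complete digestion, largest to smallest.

SmaI sites (CCCGGG) start at positions 17, 44, 147, 166.
SmaI cuts after base 3 of each site, so after positions 19, 46, 149, 168.
Linear molecule, 4 cuts → 5 fragments:
  1–19 → 19 bp
  20–46 → 27 bp
  47–149 → 103 bp
  150–168 → 19 bp
  169–201 → 33 bp
Sorted largest to smallest: 103, 33, 27, 19, 19 bp.

103, 33, 27, 19, 19 bp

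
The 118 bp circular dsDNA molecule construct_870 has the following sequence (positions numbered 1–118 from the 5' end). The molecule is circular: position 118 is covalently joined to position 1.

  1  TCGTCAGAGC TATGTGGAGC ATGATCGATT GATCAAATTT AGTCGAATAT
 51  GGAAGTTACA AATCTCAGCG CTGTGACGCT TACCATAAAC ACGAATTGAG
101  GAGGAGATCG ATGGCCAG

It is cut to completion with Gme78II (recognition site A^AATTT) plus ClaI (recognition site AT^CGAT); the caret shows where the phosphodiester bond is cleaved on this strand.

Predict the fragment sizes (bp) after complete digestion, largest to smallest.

The Gme78II site (AAATTT) starts at position 35.
Gme78II cuts after the first base of each site, so after position 35.
ClaI sites (ATCGAT) start at positions 24, 107.
ClaI cuts after base 2 of each site, so after positions 25, 108.
Combined cut positions: 25, 35, 108.
Circular molecule, 3 cuts → 3 fragments:
  26–35 → 10 bp
  36–108 → 73 bp
  109–118 then 1–25 → 10 + 25 = 35 bp
Sorted largest to smallest: 73, 35, 10 bp.

73, 35, 10 bp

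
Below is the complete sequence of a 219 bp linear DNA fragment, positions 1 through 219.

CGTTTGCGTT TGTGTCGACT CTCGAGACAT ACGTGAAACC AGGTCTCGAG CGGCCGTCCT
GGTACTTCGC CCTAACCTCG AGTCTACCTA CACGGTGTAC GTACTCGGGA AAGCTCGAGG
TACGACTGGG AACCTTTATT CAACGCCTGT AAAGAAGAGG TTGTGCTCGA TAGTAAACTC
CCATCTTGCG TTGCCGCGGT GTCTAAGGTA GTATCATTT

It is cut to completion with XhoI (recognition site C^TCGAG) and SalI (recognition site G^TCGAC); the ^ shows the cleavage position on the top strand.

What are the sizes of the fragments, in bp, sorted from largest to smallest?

XhoI sites (CTCGAG) start at positions 21, 45, 77, 114.
XhoI cuts after the first base of each site, so after positions 21, 45, 77, 114.
The SalI site (GTCGAC) starts at position 14.
SalI cuts after the first base of each site, so after position 14.
Combined cut positions: 14, 21, 45, 77, 114.
Linear molecule, 5 cuts → 6 fragments:
  1–14 → 14 bp
  15–21 → 7 bp
  22–45 → 24 bp
  46–77 → 32 bp
  78–114 → 37 bp
  115–219 → 105 bp
Sorted largest to smallest: 105, 37, 32, 24, 14, 7 bp.

105, 37, 32, 24, 14, 7 bp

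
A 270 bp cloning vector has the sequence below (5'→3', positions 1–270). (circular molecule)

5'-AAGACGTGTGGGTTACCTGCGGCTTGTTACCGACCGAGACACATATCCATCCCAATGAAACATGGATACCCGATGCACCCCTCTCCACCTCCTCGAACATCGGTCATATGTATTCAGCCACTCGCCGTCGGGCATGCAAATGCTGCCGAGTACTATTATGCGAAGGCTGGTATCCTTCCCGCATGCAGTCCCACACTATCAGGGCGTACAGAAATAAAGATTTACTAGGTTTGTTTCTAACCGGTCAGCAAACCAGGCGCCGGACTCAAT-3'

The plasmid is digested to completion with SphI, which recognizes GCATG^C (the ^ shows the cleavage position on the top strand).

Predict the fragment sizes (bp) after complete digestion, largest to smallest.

221, 49 bp

SphI sites (GCATGC) start at positions 132, 181.
SphI cuts after base 5 of each site (before the last base), so after positions 136, 185.
Circular molecule, 2 cuts → 2 fragments:
  137–185 → 49 bp
  186–270 then 1–136 → 85 + 136 = 221 bp
Sorted largest to smallest: 221, 49 bp.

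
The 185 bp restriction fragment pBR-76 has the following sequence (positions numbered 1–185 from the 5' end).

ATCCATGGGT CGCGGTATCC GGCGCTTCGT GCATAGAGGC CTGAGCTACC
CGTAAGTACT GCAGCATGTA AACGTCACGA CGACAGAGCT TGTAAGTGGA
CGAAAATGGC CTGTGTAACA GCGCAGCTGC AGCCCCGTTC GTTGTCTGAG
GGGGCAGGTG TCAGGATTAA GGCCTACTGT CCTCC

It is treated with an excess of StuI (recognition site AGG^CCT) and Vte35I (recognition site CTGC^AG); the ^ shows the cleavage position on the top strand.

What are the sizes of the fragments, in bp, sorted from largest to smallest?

StuI sites (AGGCCT) start at positions 37, 170.
StuI cuts after base 3 of each site, so after positions 39, 172.
Vte35I sites (CTGCAG) start at positions 59, 127.
Vte35I cuts after base 4 of each site, so after positions 62, 130.
Combined cut positions: 39, 62, 130, 172.
Linear molecule, 4 cuts → 5 fragments:
  1–39 → 39 bp
  40–62 → 23 bp
  63–130 → 68 bp
  131–172 → 42 bp
  173–185 → 13 bp
Sorted largest to smallest: 68, 42, 39, 23, 13 bp.

68, 42, 39, 23, 13 bp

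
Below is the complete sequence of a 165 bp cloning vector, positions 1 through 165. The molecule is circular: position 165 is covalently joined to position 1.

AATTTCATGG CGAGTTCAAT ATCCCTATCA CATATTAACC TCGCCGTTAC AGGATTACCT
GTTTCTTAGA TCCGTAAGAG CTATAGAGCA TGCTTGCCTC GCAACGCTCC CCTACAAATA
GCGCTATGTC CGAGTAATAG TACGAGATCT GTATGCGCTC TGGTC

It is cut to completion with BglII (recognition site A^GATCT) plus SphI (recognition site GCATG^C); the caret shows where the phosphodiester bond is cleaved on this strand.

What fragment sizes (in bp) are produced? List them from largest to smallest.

112, 53 bp

The BglII site (AGATCT) starts at position 145.
BglII cuts after the first base of each site, so after position 145.
The SphI site (GCATGC) starts at position 88.
SphI cuts after base 5 of each site (before the last base), so after position 92.
Combined cut positions: 92, 145.
Circular molecule, 2 cuts → 2 fragments:
  93–145 → 53 bp
  146–165 then 1–92 → 20 + 92 = 112 bp
Sorted largest to smallest: 112, 53 bp.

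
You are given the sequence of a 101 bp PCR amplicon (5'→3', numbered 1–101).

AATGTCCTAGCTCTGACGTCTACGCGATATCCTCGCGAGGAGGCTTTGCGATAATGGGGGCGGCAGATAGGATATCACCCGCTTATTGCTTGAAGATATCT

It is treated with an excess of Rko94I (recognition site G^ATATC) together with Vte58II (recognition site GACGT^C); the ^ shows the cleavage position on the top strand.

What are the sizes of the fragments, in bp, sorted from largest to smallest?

Rko94I sites (GATATC) start at positions 26, 71, 95.
Rko94I cuts after the first base of each site, so after positions 26, 71, 95.
The Vte58II site (GACGTC) starts at position 15.
Vte58II cuts after base 5 of each site (before the last base), so after position 19.
Combined cut positions: 19, 26, 71, 95.
Linear molecule, 4 cuts → 5 fragments:
  1–19 → 19 bp
  20–26 → 7 bp
  27–71 → 45 bp
  72–95 → 24 bp
  96–101 → 6 bp
Sorted largest to smallest: 45, 24, 19, 7, 6 bp.

45, 24, 19, 7, 6 bp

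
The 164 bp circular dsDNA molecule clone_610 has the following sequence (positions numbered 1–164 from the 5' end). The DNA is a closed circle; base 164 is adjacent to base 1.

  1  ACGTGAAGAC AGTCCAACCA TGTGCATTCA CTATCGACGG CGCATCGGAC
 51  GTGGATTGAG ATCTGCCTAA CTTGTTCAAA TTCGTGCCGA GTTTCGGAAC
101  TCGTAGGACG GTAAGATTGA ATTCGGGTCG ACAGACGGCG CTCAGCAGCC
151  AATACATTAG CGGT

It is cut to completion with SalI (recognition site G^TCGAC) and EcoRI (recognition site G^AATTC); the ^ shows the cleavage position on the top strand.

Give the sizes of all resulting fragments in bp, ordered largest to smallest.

156, 8 bp

The SalI site (GTCGAC) starts at position 127.
SalI cuts after the first base of each site, so after position 127.
The EcoRI site (GAATTC) starts at position 119.
EcoRI cuts after the first base of each site, so after position 119.
Combined cut positions: 119, 127.
Circular molecule, 2 cuts → 2 fragments:
  120–127 → 8 bp
  128–164 then 1–119 → 37 + 119 = 156 bp
Sorted largest to smallest: 156, 8 bp.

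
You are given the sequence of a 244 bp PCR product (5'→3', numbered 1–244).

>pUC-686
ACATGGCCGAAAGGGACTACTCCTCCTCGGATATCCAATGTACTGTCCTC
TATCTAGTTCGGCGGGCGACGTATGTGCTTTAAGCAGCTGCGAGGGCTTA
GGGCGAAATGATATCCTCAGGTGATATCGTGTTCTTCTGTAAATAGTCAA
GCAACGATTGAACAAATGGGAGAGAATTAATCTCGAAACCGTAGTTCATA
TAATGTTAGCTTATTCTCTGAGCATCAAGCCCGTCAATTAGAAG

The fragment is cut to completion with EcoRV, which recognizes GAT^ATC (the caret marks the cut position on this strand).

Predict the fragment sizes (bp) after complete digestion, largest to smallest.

119, 80, 32, 13 bp

EcoRV sites (GATATC) start at positions 30, 110, 123.
EcoRV cuts after base 3 of each site, so after positions 32, 112, 125.
Linear molecule, 3 cuts → 4 fragments:
  1–32 → 32 bp
  33–112 → 80 bp
  113–125 → 13 bp
  126–244 → 119 bp
Sorted largest to smallest: 119, 80, 32, 13 bp.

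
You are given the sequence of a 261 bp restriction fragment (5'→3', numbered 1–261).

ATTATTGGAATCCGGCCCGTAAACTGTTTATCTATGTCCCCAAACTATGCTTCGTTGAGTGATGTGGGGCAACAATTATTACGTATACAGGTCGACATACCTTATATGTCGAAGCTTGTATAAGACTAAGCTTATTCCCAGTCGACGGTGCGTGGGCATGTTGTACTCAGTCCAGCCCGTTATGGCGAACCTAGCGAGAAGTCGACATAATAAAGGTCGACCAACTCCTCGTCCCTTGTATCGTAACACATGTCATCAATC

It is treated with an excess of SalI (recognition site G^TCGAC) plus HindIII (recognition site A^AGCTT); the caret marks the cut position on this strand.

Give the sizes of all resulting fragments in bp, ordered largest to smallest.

SalI sites (GTCGAC) start at positions 91, 141, 201, 216.
SalI cuts after the first base of each site, so after positions 91, 141, 201, 216.
HindIII sites (AAGCTT) start at positions 112, 128.
HindIII cuts after the first base of each site, so after positions 112, 128.
Combined cut positions: 91, 112, 128, 141, 201, 216.
Linear molecule, 6 cuts → 7 fragments:
  1–91 → 91 bp
  92–112 → 21 bp
  113–128 → 16 bp
  129–141 → 13 bp
  142–201 → 60 bp
  202–216 → 15 bp
  217–261 → 45 bp
Sorted largest to smallest: 91, 60, 45, 21, 16, 15, 13 bp.

91, 60, 45, 21, 16, 15, 13 bp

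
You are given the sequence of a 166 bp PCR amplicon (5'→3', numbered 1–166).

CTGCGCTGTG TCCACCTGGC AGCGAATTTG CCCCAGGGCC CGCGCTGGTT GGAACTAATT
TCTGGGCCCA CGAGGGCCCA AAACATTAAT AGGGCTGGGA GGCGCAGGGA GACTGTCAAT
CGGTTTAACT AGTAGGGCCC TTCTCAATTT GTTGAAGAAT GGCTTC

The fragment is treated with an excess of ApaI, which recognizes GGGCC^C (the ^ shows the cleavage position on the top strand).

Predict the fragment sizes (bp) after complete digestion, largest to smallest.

ApaI sites (GGGCCC) start at positions 36, 64, 74, 135.
ApaI cuts after base 5 of each site (before the last base), so after positions 40, 68, 78, 139.
Linear molecule, 4 cuts → 5 fragments:
  1–40 → 40 bp
  41–68 → 28 bp
  69–78 → 10 bp
  79–139 → 61 bp
  140–166 → 27 bp
Sorted largest to smallest: 61, 40, 28, 27, 10 bp.

61, 40, 28, 27, 10 bp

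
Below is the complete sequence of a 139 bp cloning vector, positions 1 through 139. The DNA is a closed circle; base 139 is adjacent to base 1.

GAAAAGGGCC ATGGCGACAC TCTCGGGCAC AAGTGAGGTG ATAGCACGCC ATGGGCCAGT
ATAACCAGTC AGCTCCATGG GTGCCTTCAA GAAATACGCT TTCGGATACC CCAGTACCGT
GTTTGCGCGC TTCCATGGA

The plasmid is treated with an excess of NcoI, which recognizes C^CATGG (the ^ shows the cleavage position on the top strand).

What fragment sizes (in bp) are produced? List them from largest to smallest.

58, 40, 26, 15 bp

NcoI sites (CCATGG) start at positions 9, 49, 75, 133.
NcoI cuts after the first base of each site, so after positions 9, 49, 75, 133.
Circular molecule, 4 cuts → 4 fragments:
  10–49 → 40 bp
  50–75 → 26 bp
  76–133 → 58 bp
  134–139 then 1–9 → 6 + 9 = 15 bp
Sorted largest to smallest: 58, 40, 26, 15 bp.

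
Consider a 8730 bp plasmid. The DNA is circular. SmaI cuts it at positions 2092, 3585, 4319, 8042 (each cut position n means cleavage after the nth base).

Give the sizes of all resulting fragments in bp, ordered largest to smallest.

Circular molecule, 4 cuts → 4 fragments:
  3585 − 2092 = 1493 bp
  4319 − 3585 = 734 bp
  8042 − 4319 = 3723 bp
  wrap: 8730 − 8042 + 2092 = 2780 bp
Sorted largest to smallest: 3723, 2780, 1493, 734 bp.

3723, 2780, 1493, 734 bp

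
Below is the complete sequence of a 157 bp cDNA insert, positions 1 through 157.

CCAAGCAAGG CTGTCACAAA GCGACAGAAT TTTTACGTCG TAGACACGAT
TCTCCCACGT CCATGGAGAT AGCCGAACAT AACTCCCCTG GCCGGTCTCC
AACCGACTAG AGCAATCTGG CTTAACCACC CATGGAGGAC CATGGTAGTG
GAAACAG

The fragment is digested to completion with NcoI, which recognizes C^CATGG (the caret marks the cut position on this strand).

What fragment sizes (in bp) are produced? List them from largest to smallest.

69, 61, 17, 10 bp

NcoI sites (CCATGG) start at positions 61, 130, 140.
NcoI cuts after the first base of each site, so after positions 61, 130, 140.
Linear molecule, 3 cuts → 4 fragments:
  1–61 → 61 bp
  62–130 → 69 bp
  131–140 → 10 bp
  141–157 → 17 bp
Sorted largest to smallest: 69, 61, 17, 10 bp.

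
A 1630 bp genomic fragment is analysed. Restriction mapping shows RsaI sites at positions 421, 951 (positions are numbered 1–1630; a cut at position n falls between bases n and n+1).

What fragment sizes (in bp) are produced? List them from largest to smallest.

Linear molecule, 2 cuts → 3 fragments:
  421 − 0 = 421 bp
  951 − 421 = 530 bp
  1630 − 951 = 679 bp
Sorted largest to smallest: 679, 530, 421 bp.

679, 530, 421 bp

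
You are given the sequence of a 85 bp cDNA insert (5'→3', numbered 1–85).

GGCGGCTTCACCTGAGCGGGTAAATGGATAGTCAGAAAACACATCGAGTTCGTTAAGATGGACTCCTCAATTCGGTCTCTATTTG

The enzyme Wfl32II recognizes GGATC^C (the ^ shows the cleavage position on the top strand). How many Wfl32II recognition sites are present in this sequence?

0

No occurrence of GGATCC is present in the sequence.
Wfl32II does not cut: 0 sites.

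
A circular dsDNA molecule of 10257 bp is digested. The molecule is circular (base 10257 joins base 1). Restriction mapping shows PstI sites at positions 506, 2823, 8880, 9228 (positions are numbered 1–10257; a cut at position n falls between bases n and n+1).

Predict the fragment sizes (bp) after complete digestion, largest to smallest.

Circular molecule, 4 cuts → 4 fragments:
  2823 − 506 = 2317 bp
  8880 − 2823 = 6057 bp
  9228 − 8880 = 348 bp
  wrap: 10257 − 9228 + 506 = 1535 bp
Sorted largest to smallest: 6057, 2317, 1535, 348 bp.

6057, 2317, 1535, 348 bp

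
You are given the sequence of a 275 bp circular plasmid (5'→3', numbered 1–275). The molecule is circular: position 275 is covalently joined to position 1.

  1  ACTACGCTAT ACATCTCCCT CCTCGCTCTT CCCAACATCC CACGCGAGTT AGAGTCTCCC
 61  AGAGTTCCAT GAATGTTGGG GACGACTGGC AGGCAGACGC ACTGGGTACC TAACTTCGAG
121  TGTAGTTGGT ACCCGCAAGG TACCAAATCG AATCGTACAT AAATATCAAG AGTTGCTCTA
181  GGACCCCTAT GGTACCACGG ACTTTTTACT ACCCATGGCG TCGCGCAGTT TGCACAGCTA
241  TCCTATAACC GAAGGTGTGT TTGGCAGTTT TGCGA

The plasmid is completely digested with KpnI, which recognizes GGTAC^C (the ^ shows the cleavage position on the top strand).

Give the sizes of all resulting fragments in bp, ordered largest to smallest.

KpnI sites (GGTACC) start at positions 105, 128, 139, 191.
KpnI cuts after base 5 of each site (before the last base), so after positions 109, 132, 143, 195.
Circular molecule, 4 cuts → 4 fragments:
  110–132 → 23 bp
  133–143 → 11 bp
  144–195 → 52 bp
  196–275 then 1–109 → 80 + 109 = 189 bp
Sorted largest to smallest: 189, 52, 23, 11 bp.

189, 52, 23, 11 bp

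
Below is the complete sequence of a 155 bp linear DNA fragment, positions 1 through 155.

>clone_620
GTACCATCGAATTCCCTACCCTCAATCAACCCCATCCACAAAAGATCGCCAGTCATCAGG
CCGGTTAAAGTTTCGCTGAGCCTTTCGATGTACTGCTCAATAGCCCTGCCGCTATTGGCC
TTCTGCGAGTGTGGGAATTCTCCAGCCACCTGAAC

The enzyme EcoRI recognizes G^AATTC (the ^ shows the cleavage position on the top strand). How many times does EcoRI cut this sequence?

GAATTC occurs starting at positions 9, 135.
EcoRI cuts at 2 sites.

2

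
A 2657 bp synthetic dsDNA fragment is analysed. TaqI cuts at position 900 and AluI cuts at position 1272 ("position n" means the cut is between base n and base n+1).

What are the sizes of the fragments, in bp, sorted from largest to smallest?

1385, 900, 372 bp

Combined cut positions (sorted): 900, 1272.
Linear molecule, 2 cuts → 3 fragments:
  900 − 0 = 900 bp
  1272 − 900 = 372 bp
  2657 − 1272 = 1385 bp
Sorted largest to smallest: 1385, 900, 372 bp.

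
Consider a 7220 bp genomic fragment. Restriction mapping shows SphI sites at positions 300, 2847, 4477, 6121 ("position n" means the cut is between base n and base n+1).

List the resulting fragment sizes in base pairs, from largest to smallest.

2547, 1644, 1630, 1099, 300 bp

Linear molecule, 4 cuts → 5 fragments:
  300 − 0 = 300 bp
  2847 − 300 = 2547 bp
  4477 − 2847 = 1630 bp
  6121 − 4477 = 1644 bp
  7220 − 6121 = 1099 bp
Sorted largest to smallest: 2547, 1644, 1630, 1099, 300 bp.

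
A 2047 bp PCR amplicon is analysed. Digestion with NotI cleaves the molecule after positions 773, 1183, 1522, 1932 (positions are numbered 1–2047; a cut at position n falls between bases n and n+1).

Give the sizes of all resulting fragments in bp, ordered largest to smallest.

Linear molecule, 4 cuts → 5 fragments:
  773 − 0 = 773 bp
  1183 − 773 = 410 bp
  1522 − 1183 = 339 bp
  1932 − 1522 = 410 bp
  2047 − 1932 = 115 bp
Sorted largest to smallest: 773, 410, 410, 339, 115 bp.

773, 410, 410, 339, 115 bp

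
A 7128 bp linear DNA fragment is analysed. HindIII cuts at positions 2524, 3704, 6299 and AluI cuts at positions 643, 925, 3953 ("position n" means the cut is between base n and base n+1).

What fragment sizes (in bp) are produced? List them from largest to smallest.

Combined cut positions (sorted): 643, 925, 2524, 3704, 3953, 6299.
Linear molecule, 6 cuts → 7 fragments:
  643 − 0 = 643 bp
  925 − 643 = 282 bp
  2524 − 925 = 1599 bp
  3704 − 2524 = 1180 bp
  3953 − 3704 = 249 bp
  6299 − 3953 = 2346 bp
  7128 − 6299 = 829 bp
Sorted largest to smallest: 2346, 1599, 1180, 829, 643, 282, 249 bp.

2346, 1599, 1180, 829, 643, 282, 249 bp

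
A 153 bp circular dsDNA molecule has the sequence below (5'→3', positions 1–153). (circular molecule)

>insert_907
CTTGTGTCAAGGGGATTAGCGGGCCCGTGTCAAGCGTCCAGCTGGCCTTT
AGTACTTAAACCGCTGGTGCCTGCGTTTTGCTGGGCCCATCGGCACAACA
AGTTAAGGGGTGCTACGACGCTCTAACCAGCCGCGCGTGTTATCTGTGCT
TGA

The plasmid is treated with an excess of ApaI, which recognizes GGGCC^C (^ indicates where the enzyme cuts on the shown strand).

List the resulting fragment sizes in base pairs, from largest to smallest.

ApaI sites (GGGCCC) start at positions 21, 83.
ApaI cuts after base 5 of each site (before the last base), so after positions 25, 87.
Circular molecule, 2 cuts → 2 fragments:
  26–87 → 62 bp
  88–153 then 1–25 → 66 + 25 = 91 bp
Sorted largest to smallest: 91, 62 bp.

91, 62 bp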